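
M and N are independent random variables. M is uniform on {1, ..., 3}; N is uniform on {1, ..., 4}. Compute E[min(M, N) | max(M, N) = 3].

9/5

P(max(M, N) = 3) = 5/12.
Summing min(M,N)·P(x,y) over outcomes with max(M, N) = 3 gives 3/4.
E[min(M, N) | max(M, N) = 3] = (3/4) / (5/12) = 9/5.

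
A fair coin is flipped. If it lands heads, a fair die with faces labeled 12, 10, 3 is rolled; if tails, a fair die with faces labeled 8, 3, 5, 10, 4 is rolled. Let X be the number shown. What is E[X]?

43/6

E[X | heads] = (12+10+3)/3 = 25/3.
E[X | tails] = (8+3+5+10+4)/5 = 6.
By the law of total expectation,
E[X] = (1/2)·(25/3) + (1/2)·(6) = 43/6.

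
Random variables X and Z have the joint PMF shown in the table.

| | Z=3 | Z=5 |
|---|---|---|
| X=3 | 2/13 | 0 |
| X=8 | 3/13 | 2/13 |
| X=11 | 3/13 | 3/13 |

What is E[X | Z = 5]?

49/5

P(Z = 5) = 5/13.
Σ X·P over the event = 8·(2/13) + 11·(3/13) = 49/13.
E[X | Z = 5] = (49/13) / (5/13) = 49/5.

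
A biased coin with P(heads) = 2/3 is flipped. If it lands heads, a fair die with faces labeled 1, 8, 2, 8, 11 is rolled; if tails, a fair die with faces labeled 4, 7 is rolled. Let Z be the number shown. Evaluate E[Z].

35/6

E[Z | heads] = (1+8+2+8+11)/5 = 6.
E[Z | tails] = (4+7)/2 = 11/2.
By the law of total expectation,
E[Z] = (2/3)·(6) + (1/3)·(11/2) = 35/6.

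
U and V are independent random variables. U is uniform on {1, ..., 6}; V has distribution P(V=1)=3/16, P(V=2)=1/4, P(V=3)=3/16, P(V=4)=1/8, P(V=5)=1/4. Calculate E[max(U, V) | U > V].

P(U > V) = 1/2.
Summing max(U,V)·P(x,y) over outcomes with U > V gives 223/96.
E[max(U, V) | U > V] = (223/96) / (1/2) = 223/48.

223/48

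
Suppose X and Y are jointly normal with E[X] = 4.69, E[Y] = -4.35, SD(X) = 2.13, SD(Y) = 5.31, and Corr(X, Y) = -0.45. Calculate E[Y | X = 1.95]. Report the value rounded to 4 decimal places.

The regression of Y on X has slope ρ·σ_Y/σ_X and passes through (μ_X, μ_Y).
E[Y | X=1.95] = -4.35 + (-0.45)·(5.31/2.13)·(1.95 − (4.69)) = -4.35 + (-1.12183)·(-2.74) = -1.2762.

-1.2762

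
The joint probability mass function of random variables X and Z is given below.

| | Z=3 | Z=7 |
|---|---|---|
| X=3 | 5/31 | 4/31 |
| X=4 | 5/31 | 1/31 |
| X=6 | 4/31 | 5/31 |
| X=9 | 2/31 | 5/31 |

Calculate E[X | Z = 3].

P(Z = 3) = 16/31.
Summing X·P(X=x,Z=y) over the conditioning event gives 77/31.
E[X | Z = 3] = (77/31) / (16/31) = 77/16.

77/16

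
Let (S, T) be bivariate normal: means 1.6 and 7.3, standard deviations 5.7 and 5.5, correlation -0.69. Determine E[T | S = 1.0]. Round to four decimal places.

For a bivariate normal, E[T | S=x] = μ_T + ρ·(σ_T/σ_S)·(x − μ_S).
E[T | S=1.0] = 7.3 + (-0.69)·(5.5/5.7)·(1.0 − (1.6)) = 7.3 + (-0.66579)·(-0.6) = 7.6995.

7.6995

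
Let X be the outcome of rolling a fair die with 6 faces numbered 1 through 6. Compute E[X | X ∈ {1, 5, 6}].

4

P(X ∈ {1, 5, 6}) = 1/2.
Σ over the event: 1·1/6 + 5·1/6 + 6·1/6 = 2.
E[X | X ∈ {1, 5, 6}] = (2) / (1/2) = 4.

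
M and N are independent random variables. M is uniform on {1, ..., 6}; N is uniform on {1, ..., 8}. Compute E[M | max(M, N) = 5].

P(max(M, N) = 5) = 3/16.
Summing M·P(x,y) over outcomes with max(M, N) = 5 gives 35/48.
E[M | max(M, N) = 5] = (35/48) / (3/16) = 35/9.

35/9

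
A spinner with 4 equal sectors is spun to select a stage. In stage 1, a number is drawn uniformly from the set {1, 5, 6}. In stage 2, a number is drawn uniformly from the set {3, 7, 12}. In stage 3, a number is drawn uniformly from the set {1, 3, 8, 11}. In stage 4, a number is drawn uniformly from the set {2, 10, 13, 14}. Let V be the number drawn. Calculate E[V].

E[V | stage 1] = (1+5+6)/3 = 4.
E[V | stage 2] = (3+7+12)/3 = 22/3.
E[V | stage 3] = (1+3+8+11)/4 = 23/4.
E[V | stage 4] = (2+10+13+14)/4 = 39/4.
By the law of total expectation,
E[V] = (1/4)·(4) + (1/4)·(22/3) + (1/4)·(23/4) + (1/4)·(39/4) = 161/24.

161/24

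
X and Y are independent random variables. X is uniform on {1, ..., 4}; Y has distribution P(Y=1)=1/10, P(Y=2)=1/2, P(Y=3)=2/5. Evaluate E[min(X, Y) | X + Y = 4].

3/2

P(X + Y = 4) = 1/4.
Summing min(X,Y)·P(x,y) over outcomes with X + Y = 4 gives 3/8.
E[min(X, Y) | X + Y = 4] = (3/8) / (1/4) = 3/2.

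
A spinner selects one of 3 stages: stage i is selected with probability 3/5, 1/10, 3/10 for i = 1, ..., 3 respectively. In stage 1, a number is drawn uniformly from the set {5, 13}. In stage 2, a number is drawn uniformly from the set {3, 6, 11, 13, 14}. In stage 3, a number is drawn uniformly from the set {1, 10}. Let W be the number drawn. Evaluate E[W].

E[W | stage 1] = (5+13)/2 = 9.
E[W | stage 2] = (3+6+11+13+14)/5 = 47/5.
E[W | stage 3] = (1+10)/2 = 11/2.
By the law of total expectation,
E[W] = (3/5)·(9) + (1/10)·(47/5) + (3/10)·(11/2) = 799/100.

799/100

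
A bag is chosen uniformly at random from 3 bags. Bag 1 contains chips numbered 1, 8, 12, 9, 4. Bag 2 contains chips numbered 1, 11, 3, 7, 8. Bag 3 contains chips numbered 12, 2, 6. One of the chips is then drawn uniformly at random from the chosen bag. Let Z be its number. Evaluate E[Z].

292/45

E[Z | bag 1] = (1+8+12+9+4)/5 = 34/5.
E[Z | bag 2] = (1+11+3+7+8)/5 = 6.
E[Z | bag 3] = (12+2+6)/3 = 20/3.
By the law of total expectation,
E[Z] = (1/3)·(34/5) + (1/3)·(6) + (1/3)·(20/3) = 292/45.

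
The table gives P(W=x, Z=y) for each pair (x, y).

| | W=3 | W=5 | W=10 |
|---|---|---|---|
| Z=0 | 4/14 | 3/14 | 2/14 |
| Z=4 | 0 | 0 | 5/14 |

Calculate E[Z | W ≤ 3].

0

P(W ≤ 3) = 2/7.
Σ Z·P over the event = 0·(4/14) = 0.
E[Z | W ≤ 3] = (0) / (2/7) = 0.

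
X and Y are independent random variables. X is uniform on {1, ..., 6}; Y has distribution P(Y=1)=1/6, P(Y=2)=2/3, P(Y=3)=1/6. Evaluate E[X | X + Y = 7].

5

P(X + Y = 7) = 1/6.
Summing X·P(x,y) over outcomes with X + Y = 7 gives 5/6.
E[X | X + Y = 7] = (5/6) / (1/6) = 5.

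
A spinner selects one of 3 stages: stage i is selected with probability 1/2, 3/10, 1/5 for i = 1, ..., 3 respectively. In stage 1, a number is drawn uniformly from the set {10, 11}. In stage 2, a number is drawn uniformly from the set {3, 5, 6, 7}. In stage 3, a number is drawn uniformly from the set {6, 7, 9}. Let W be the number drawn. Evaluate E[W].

E[W | stage 1] = (10+11)/2 = 21/2.
E[W | stage 2] = (3+5+6+7)/4 = 21/4.
E[W | stage 3] = (6+7+9)/3 = 22/3.
By the law of total expectation,
E[W] = (1/2)·(21/2) + (3/10)·(21/4) + (1/5)·(22/3) = 199/24.

199/24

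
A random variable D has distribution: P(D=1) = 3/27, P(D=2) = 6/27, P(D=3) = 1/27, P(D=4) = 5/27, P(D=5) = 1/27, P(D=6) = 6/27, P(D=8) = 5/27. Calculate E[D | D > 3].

P(D > 3) = 17/27.
Σ over the event: 4·5/27 + 5·1/27 + 6·2/9 + 8·5/27 = 101/27.
E[D | D > 3] = (101/27) / (17/27) = 101/17.

101/17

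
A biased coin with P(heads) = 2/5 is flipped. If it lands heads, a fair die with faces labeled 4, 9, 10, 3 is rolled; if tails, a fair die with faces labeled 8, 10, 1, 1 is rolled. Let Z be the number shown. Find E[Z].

28/5

E[Z | heads] = (4+9+10+3)/4 = 13/2.
E[Z | tails] = (8+10+1+1)/4 = 5.
By the law of total expectation,
E[Z] = (2/5)·(13/2) + (3/5)·(5) = 28/5.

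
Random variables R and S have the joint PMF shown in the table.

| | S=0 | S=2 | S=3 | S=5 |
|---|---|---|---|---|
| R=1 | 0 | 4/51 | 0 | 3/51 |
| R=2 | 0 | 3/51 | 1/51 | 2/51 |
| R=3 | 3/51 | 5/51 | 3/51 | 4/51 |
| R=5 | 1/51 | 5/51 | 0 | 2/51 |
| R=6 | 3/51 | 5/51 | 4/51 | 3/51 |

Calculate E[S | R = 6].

37/15

P(R = 6) = 5/17.
Σ S·P over the event = 0·(3/51) + 2·(5/51) + 3·(4/51) + 5·(3/51) = 37/51.
E[S | R = 6] = (37/51) / (5/17) = 37/15.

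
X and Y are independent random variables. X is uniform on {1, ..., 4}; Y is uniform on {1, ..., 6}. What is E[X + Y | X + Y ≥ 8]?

Outcomes with X + Y ≥ 8: (2,6), (3,5), (3,6), (4,4), (4,5), (4,6), each with probability 1/24.
E[X + Y | X + Y ≥ 8] = (8 + 8 + 9 + 8 + 9 + 10) / 6 = 26/3.

26/3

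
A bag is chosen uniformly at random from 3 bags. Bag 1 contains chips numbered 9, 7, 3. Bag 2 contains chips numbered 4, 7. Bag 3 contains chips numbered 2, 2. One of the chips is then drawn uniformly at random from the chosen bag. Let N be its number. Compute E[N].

E[N | bag 1] = (9+7+3)/3 = 19/3.
E[N | bag 2] = (4+7)/2 = 11/2.
E[N | bag 3] = (2+2)/2 = 2.
E[N] = (1/3)·(19/3) + (1/3)·(11/2) + (1/3)·(2) = 83/18.

83/18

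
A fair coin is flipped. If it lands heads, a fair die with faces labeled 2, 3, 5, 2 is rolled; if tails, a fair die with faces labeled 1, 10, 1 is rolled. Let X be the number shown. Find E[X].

E[X | heads] = (2+3+5+2)/4 = 3.
E[X | tails] = (1+10+1)/3 = 4.
By the law of total expectation,
E[X] = (1/2)·(3) + (1/2)·(4) = 7/2.

7/2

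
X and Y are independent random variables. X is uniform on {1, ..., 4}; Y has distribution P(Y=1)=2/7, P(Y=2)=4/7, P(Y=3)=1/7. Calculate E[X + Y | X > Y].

P(X > Y) = 15/28.
Summing (X+Y)·P(x,y) over outcomes with X > Y gives 75/28.
E[X + Y | X > Y] = (75/28) / (15/28) = 5.

5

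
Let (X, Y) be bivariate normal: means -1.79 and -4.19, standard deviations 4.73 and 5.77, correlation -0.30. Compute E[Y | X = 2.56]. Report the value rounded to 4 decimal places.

E[Y | X=x] = μ_Y + ρ(σ_Y/σ_X)(x − μ_X) for jointly normal variables.
E[Y | X=2.56] = -4.19 + (-0.30)·(5.77/4.73)·(2.56 − (-1.79)) = -4.19 + (-0.36596)·(4.35) = -5.7819.

-5.7819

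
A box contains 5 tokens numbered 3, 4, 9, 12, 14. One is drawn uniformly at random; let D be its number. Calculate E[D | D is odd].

P(D is odd) = 2/5.
Σ over the event: 3·1/5 + 9·1/5 = 12/5.
E[D | D is odd] = (12/5) / (2/5) = 6.

6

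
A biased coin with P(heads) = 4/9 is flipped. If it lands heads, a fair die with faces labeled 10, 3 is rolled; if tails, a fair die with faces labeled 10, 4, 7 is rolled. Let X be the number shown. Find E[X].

E[X | heads] = (10+3)/2 = 13/2.
E[X | tails] = (10+4+7)/3 = 7.
By the law of total expectation,
E[X] = (4/9)·(13/2) + (5/9)·(7) = 61/9.

61/9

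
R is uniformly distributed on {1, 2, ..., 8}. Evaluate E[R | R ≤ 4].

5/2

Given R ≤ 4, R is equally likely to be any of {1, 2, 3, 4}.
E[R | R ≤ 4] = (1 + 2 + 3 + 4) / 4 = 5/2.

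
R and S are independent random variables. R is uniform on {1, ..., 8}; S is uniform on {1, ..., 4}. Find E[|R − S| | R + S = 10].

Outcomes with R + S = 10: (6,4), (7,3), (8,2), each with probability 1/32.
E[|R − S| | R + S = 10] = (2 + 4 + 6) / 3 = 4.

4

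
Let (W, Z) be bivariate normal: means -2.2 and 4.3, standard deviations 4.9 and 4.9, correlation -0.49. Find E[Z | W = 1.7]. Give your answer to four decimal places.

2.3890

E[Z | W=x] = μ_Z + ρ(σ_Z/σ_W)(x − μ_W) for jointly normal variables.
E[Z | W=1.7] = 4.3 + (-0.49)·(4.9/4.9)·(1.7 − (-2.2)) = 4.3 + (-0.49)·(3.9) = 2.3890.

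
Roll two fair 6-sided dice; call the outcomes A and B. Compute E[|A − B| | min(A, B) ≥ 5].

1/2

P(min(A, B) ≥ 5) = 1/9.
Summing |A−B|·P(x,y) over outcomes with min(A, B) ≥ 5 gives 1/18.
E[|A − B| | min(A, B) ≥ 5] = (1/18) / (1/9) = 1/2.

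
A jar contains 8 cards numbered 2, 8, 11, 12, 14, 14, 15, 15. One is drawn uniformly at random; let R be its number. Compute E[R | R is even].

10

P(R is even) = 5/8.
Σ over the event: 2·1/8 + 8·1/8 + 12·1/8 + 14·1/4 = 25/4.
E[R | R is even] = (25/4) / (5/8) = 10.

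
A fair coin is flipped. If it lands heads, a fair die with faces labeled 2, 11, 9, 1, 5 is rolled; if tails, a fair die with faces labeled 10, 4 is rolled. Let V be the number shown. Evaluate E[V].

63/10

E[V | heads] = (2+11+9+1+5)/5 = 28/5.
E[V | tails] = (10+4)/2 = 7.
E[V] = (1/2)·(28/5) + (1/2)·(7) = 63/10.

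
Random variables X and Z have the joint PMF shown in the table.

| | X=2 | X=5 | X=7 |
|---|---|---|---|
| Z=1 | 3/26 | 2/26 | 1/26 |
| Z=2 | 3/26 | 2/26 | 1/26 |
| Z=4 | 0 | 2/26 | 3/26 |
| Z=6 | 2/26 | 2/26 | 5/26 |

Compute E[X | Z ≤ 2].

P(Z ≤ 2) = 6/13.
Σ X·P over the event = 2·(3/26) + 2·(3/26) + 5·(2/26) + 5·(2/26) + 7·(1/26) + 7·(1/26) = 23/13.
E[X | Z ≤ 2] = (23/13) / (6/13) = 23/6.

23/6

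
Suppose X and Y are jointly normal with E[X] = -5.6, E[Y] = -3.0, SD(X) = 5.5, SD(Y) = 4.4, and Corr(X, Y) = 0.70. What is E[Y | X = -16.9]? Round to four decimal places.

-9.3280

For a bivariate normal, E[Y | X=x] = μ_Y + ρ·(σ_Y/σ_X)·(x − μ_X).
E[Y | X=-16.9] = -3.0 + (0.70)·(4.4/5.5)·(-16.9 − (-5.6)) = -3.0 + (0.56)·(-11.3) = -9.3280.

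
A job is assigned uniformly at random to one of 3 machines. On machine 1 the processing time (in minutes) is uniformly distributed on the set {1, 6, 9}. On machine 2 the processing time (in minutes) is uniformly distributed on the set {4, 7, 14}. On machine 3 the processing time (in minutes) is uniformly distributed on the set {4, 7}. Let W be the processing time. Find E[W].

E[W | machine 1] = (1+6+9)/3 = 16/3.
E[W | machine 2] = (4+7+14)/3 = 25/3.
E[W | machine 3] = (4+7)/2 = 11/2.
E[W] = (1/3)·(16/3) + (1/3)·(25/3) + (1/3)·(11/2) = 115/18.

115/18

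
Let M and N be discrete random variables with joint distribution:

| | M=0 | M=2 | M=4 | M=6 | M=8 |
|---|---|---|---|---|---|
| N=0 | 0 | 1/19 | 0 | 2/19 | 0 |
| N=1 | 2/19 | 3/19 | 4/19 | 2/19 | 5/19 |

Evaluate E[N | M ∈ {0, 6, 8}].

9/11

P(M ∈ {0, 6, 8}) = 11/19.
Σ N·P over the event = 1·(2/19) + 0·(2/19) + 1·(2/19) + 1·(5/19) = 9/19.
E[N | M ∈ {0, 6, 8}] = (9/19) / (11/19) = 9/11.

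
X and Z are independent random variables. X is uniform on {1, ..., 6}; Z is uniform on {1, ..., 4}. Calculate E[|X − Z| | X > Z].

P(X > Z) = 7/12.
Summing |X−Z|·P(x,y) over outcomes with X > Z gives 17/12.
E[|X − Z| | X > Z] = (17/12) / (7/12) = 17/7.

17/7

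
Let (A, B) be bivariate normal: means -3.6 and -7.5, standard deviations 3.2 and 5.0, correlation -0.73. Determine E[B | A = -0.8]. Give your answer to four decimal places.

-10.6938

For a bivariate normal, E[B | A=x] = μ_B + ρ·(σ_B/σ_A)·(x − μ_A).
E[B | A=-0.8] = -7.5 + (-0.73)·(5.0/3.2)·(-0.8 − (-3.6)) = -7.5 + (-1.140625)·(2.8) = -10.6938.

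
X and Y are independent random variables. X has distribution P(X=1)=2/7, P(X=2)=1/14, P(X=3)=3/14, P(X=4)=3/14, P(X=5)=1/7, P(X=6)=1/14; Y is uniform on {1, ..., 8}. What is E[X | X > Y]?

126/29

P(X > Y) = 29/112.
Summing X·P(x,y) over outcomes with X > Y gives 9/8.
E[X | X > Y] = (9/8) / (29/112) = 126/29.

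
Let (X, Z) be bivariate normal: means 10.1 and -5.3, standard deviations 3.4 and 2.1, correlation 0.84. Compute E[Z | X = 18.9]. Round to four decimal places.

-0.7344

For a bivariate normal, E[Z | X=x] = μ_Z + ρ·(σ_Z/σ_X)·(x − μ_X).
E[Z | X=18.9] = -5.3 + (0.84)·(2.1/3.4)·(18.9 − (10.1)) = -5.3 + (0.51882)·(8.8) = -0.7344.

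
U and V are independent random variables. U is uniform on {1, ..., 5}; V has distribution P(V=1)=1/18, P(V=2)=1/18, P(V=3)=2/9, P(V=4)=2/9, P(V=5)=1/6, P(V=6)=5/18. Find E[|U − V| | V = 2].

7/5

P(V = 2) = 1/18.
Summing |U−V|·P(x,y) over outcomes with V = 2 gives 7/90.
E[|U − V| | V = 2] = (7/90) / (1/18) = 7/5.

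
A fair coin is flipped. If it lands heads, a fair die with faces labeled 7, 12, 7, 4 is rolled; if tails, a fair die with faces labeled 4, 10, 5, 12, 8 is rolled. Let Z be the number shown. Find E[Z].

E[Z | heads] = (7+12+7+4)/4 = 15/2.
E[Z | tails] = (4+10+5+12+8)/5 = 39/5.
E[Z] = (1/2)·(15/2) + (1/2)·(39/5) = 153/20.

153/20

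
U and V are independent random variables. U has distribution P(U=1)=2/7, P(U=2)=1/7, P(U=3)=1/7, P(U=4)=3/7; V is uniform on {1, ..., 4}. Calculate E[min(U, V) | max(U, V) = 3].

5/3

P(max(U, V) = 3) = 3/14.
Summing min(U,V)·P(x,y) over outcomes with max(U, V) = 3 gives 5/14.
E[min(U, V) | max(U, V) = 3] = (5/14) / (3/14) = 5/3.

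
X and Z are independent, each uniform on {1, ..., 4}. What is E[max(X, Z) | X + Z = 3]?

2

P(X + Z = 3) = 1/8.
Summing max(X,Z)·P(x,y) over outcomes with X + Z = 3 gives 1/4.
E[max(X, Z) | X + Z = 3] = (1/4) / (1/8) = 2.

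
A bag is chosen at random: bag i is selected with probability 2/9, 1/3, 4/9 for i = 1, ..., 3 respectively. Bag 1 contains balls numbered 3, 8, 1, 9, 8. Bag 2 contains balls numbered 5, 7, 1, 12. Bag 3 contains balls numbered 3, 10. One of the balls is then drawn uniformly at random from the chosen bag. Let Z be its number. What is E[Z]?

1127/180

E[Z | bag 1] = (3+8+1+9+8)/5 = 29/5.
E[Z | bag 2] = (5+7+1+12)/4 = 25/4.
E[Z | bag 3] = (3+10)/2 = 13/2.
E[Z] = (2/9)·(29/5) + (1/3)·(25/4) + (4/9)·(13/2) = 1127/180.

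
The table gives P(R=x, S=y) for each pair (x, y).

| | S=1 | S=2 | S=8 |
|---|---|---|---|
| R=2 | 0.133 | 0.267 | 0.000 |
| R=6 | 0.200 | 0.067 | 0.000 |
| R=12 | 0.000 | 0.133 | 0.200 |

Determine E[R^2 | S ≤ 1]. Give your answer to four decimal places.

P(S ≤ 1) = 0.333.
Summing R^2·P(R=x,S=y) over the conditioning event gives 7.732.
E[R^2 | S ≤ 1] = (7.732) / (0.333) = 23.2192.

23.2192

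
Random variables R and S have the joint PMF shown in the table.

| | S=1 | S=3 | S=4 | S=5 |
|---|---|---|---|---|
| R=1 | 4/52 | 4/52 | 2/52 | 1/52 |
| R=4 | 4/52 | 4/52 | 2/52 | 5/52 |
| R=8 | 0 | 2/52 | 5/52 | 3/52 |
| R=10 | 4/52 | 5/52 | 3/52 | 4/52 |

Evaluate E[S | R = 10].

P(R = 10) = 4/13.
Σ S·P over the event = 1·(4/52) + 3·(5/52) + 4·(3/52) + 5·(4/52) = 51/52.
E[S | R = 10] = (51/52) / (4/13) = 51/16.

51/16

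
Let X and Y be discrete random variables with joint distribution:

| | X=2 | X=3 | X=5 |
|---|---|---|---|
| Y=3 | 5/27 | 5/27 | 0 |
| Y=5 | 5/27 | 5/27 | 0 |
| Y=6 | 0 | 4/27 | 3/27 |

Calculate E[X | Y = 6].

P(Y = 6) = 7/27.
Σ X·P over the event = 3·(4/27) + 5·(3/27) = 1.
E[X | Y = 6] = (1) / (7/27) = 27/7.

27/7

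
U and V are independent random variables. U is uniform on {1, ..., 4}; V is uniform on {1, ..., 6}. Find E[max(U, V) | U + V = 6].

Outcomes with U + V = 6: (1,5), (2,4), (3,3), (4,2), each with probability 1/24.
E[max(U, V) | U + V = 6] = (5 + 4 + 3 + 4) / 4 = 4.

4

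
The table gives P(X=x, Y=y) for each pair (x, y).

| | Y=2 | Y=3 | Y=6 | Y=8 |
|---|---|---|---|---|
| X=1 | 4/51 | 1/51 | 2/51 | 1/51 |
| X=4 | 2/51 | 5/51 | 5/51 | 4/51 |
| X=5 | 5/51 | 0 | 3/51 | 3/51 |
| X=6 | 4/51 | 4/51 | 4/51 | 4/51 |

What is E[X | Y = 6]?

P(Y = 6) = 14/51.
Σ X·P over the event = 1·(2/51) + 4·(5/51) + 5·(3/51) + 6·(4/51) = 61/51.
E[X | Y = 6] = (61/51) / (14/51) = 61/14.

61/14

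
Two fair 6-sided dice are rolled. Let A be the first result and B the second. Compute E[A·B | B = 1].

7/2

Outcomes with B = 1: (1,1), (2,1), (3,1), (4,1), (5,1), (6,1), each with probability 1/36.
E[A·B | B = 1] = (1 + 2 + 3 + 4 + 5 + 6) / 6 = 7/2.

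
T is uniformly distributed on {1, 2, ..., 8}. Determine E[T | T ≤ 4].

5/2

Given T ≤ 4, T is equally likely to be any of {1, 2, 3, 4}.
E[T | T ≤ 4] = (1 + 2 + 3 + 4) / 4 = 5/2.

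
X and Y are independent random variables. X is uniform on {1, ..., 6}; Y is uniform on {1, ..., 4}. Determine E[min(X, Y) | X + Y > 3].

P(X + Y > 3) = 7/8.
Summing min(X,Y)·P(x,y) over outcomes with X + Y > 3 gives 47/24.
E[min(X, Y) | X + Y > 3] = (47/24) / (7/8) = 47/21.

47/21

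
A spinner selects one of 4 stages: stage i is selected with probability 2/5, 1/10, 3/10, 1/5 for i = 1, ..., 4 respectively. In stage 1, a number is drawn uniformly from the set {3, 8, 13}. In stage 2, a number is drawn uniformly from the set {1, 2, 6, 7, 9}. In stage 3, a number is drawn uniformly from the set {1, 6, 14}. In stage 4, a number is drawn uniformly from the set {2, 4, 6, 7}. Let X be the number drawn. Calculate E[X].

27/4

E[X | stage 1] = (3+8+13)/3 = 8.
E[X | stage 2] = (1+2+6+7+9)/5 = 5.
E[X | stage 3] = (1+6+14)/3 = 7.
E[X | stage 4] = (2+4+6+7)/4 = 19/4.
E[X] = (2/5)·(8) + (1/10)·(5) + (3/10)·(7) + (1/5)·(19/4) = 27/4.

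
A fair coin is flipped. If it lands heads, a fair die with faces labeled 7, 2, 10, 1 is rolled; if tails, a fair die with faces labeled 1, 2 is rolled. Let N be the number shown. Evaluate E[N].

E[N | heads] = (7+2+10+1)/4 = 5.
E[N | tails] = (1+2)/2 = 3/2.
E[N] = (1/2)·(5) + (1/2)·(3/2) = 13/4.

13/4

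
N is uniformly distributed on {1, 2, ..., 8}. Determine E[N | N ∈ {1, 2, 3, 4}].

P(N ∈ {1, 2, 3, 4}) = 1/2.
Σ over the event: 1·1/8 + 2·1/8 + 3·1/8 + 4·1/8 = 5/4.
E[N | N ∈ {1, 2, 3, 4}] = (5/4) / (1/2) = 5/2.

5/2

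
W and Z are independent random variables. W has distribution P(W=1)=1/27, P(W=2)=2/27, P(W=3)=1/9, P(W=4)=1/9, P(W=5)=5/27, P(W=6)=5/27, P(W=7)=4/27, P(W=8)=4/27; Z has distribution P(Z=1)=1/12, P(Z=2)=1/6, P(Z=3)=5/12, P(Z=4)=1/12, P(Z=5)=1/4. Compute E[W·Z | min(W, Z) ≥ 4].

P(min(W, Z) ≥ 4) = 7/27.
Summing WZ·P(x,y) over outcomes with min(W, Z) ≥ 4 gives 2413/324.
E[W·Z | min(W, Z) ≥ 4] = (2413/324) / (7/27) = 2413/84.

2413/84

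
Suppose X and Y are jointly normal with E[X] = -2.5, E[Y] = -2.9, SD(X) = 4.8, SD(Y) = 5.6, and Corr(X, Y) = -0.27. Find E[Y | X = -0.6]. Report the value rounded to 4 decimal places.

E[Y | X=x] = μ_Y + ρ(σ_Y/σ_X)(x − μ_X) for jointly normal variables.
E[Y | X=-0.6] = -2.9 + (-0.27)·(5.6/4.8)·(-0.6 − (-2.5)) = -2.9 + (-0.315)·(1.9) = -3.4985.

-3.4985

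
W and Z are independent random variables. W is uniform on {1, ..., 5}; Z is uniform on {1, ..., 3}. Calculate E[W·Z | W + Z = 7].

11

Outcomes with W + Z = 7: (4,3), (5,2), each with probability 1/15.
E[W·Z | W + Z = 7] = (12 + 10) / 2 = 11.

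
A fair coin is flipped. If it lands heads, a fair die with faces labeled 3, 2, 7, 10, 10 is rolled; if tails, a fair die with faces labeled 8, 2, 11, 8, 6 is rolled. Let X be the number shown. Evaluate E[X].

E[X | heads] = (3+2+7+10+10)/5 = 32/5.
E[X | tails] = (8+2+11+8+6)/5 = 7.
By the law of total expectation,
E[X] = (1/2)·(32/5) + (1/2)·(7) = 67/10.

67/10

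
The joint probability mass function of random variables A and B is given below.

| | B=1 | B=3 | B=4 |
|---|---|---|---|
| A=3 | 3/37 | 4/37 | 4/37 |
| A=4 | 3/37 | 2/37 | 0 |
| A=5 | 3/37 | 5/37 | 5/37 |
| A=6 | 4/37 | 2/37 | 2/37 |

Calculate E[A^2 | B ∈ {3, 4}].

83/4

P(B ∈ {3, 4}) = 24/37.
Σ A^2·P over the event = 9·(4/37) + 9·(4/37) + 16·(2/37) + 25·(5/37) + 25·(5/37) + 36·(2/37) + 36·(2/37) = 498/37.
E[A^2 | B ∈ {3, 4}] = (498/37) / (24/37) = 83/4.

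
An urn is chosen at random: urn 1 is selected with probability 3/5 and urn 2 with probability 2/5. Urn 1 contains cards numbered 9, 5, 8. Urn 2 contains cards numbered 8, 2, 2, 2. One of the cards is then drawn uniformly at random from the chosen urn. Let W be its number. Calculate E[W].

29/5

E[W | urn 1] = (9+5+8)/3 = 22/3.
E[W | urn 2] = (8+2+2+2)/4 = 7/2.
By the law of total expectation,
E[W] = (3/5)·(22/3) + (2/5)·(7/2) = 29/5.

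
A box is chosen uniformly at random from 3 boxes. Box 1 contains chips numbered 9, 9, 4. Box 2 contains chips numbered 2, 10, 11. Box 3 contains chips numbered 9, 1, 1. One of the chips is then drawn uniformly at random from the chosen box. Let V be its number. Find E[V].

56/9

E[V | box 1] = (9+9+4)/3 = 22/3.
E[V | box 2] = (2+10+11)/3 = 23/3.
E[V | box 3] = (9+1+1)/3 = 11/3.
By the law of total expectation,
E[V] = (1/3)·(22/3) + (1/3)·(23/3) + (1/3)·(11/3) = 56/9.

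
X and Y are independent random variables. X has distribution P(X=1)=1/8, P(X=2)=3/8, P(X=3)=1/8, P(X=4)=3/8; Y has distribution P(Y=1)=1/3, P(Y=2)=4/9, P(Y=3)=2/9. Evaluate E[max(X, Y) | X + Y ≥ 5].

P(X + Y ≥ 5) = 13/24.
Summing max(X,Y)·P(x,y) over outcomes with X + Y ≥ 5 gives 2.
E[max(X, Y) | X + Y ≥ 5] = (2) / (13/24) = 48/13.

48/13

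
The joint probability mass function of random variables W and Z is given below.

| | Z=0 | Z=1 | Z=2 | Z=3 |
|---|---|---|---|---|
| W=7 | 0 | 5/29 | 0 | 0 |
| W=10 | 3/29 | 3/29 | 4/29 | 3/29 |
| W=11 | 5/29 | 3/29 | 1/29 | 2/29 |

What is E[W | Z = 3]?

P(Z = 3) = 5/29.
Σ W·P over the event = 10·(3/29) + 11·(2/29) = 52/29.
E[W | Z = 3] = (52/29) / (5/29) = 52/5.

52/5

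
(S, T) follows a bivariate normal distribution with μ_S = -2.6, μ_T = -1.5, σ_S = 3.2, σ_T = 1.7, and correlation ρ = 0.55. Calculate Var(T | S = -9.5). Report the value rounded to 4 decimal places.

2.0158

Var(T | S=x) = (1 − ρ²)·σ_T².
Var(T | S=-9.5) = (1.7)²·(1 − (0.55)²) = 2.89·0.6975 = 2.0158.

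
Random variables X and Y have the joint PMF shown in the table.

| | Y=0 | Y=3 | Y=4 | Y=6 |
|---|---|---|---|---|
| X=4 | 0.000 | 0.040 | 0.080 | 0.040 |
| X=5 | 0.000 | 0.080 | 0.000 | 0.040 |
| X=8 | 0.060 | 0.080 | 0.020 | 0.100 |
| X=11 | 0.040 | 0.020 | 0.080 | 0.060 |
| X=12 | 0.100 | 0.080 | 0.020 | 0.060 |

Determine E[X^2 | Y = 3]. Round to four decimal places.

72.3333

P(Y = 3) = 0.300.
Σ X^2·P over the event = 16·(0.040) + 25·(0.080) + 64·(0.080) + 121·(0.020) + 144·(0.080) = 21.700.
E[X^2 | Y = 3] = (21.700) / (0.300) = 72.3333.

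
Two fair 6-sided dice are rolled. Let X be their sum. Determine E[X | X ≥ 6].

106/13

P(X ≥ 6) = 13/18.
Σ over the event: 6·5/36 + 7·1/6 + 8·5/36 + 9·1/9 + 10·1/12 + 11·1/18 + 12·1/36 = 53/9.
E[X | X ≥ 6] = (53/9) / (13/18) = 106/13.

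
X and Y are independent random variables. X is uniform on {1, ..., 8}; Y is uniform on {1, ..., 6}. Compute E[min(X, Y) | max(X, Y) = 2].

Outcomes with max(X, Y) = 2: (1,2), (2,1), (2,2), each with probability 1/48.
E[min(X, Y) | max(X, Y) = 2] = (1 + 1 + 2) / 3 = 4/3.

4/3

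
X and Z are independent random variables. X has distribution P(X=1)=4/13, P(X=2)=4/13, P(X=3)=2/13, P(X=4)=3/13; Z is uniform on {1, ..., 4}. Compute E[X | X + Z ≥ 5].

43/15

P(X + Z ≥ 5) = 15/26.
Summing X·P(x,y) over outcomes with X + Z ≥ 5 gives 43/26.
E[X | X + Z ≥ 5] = (43/26) / (15/26) = 43/15.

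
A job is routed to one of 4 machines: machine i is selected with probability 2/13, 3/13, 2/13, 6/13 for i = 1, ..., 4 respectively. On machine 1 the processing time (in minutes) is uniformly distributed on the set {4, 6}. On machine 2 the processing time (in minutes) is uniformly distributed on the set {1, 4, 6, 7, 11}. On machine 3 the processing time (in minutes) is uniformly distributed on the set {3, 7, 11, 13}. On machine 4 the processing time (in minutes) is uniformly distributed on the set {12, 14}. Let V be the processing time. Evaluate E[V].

612/65

E[V | machine 1] = (4+6)/2 = 5.
E[V | machine 2] = (1+4+6+7+11)/5 = 29/5.
E[V | machine 3] = (3+7+11+13)/4 = 17/2.
E[V | machine 4] = (12+14)/2 = 13.
By the law of total expectation,
E[V] = (2/13)·(5) + (3/13)·(29/5) + (2/13)·(17/2) + (6/13)·(13) = 612/65.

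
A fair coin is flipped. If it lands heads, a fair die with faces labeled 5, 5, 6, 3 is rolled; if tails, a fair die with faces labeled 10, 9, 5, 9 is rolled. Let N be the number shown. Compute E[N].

E[N | heads] = (5+5+6+3)/4 = 19/4.
E[N | tails] = (10+9+5+9)/4 = 33/4.
By the law of total expectation,
E[N] = (1/2)·(19/4) + (1/2)·(33/4) = 13/2.

13/2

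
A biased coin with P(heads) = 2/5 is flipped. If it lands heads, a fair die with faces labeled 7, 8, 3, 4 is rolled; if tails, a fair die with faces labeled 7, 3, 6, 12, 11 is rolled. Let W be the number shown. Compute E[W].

172/25

E[W | heads] = (7+8+3+4)/4 = 11/2.
E[W | tails] = (7+3+6+12+11)/5 = 39/5.
By the law of total expectation,
E[W] = (2/5)·(11/2) + (3/5)·(39/5) = 172/25.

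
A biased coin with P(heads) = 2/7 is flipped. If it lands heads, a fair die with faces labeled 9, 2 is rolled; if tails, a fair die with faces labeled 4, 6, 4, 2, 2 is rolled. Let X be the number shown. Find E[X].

E[X | heads] = (9+2)/2 = 11/2.
E[X | tails] = (4+6+4+2+2)/5 = 18/5.
By the law of total expectation,
E[X] = (2/7)·(11/2) + (5/7)·(18/5) = 29/7.

29/7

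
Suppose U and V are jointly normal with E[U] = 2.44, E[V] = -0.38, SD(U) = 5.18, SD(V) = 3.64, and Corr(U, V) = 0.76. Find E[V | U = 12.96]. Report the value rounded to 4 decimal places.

E[V | U=x] = μ_V + ρ(σ_V/σ_U)(x − μ_U) for jointly normal variables.
E[V | U=12.96] = -0.38 + (0.76)·(3.64/5.18)·(12.96 − (2.44)) = -0.38 + (0.53405)·(10.52) = 5.2382.

5.2382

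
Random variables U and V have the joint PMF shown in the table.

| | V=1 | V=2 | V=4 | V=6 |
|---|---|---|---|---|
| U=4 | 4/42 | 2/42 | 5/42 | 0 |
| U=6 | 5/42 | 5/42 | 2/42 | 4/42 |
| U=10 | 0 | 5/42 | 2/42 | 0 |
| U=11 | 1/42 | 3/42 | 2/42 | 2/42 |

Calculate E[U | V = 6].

P(V = 6) = 1/7.
Σ U·P over the event = 6·(4/42) + 11·(2/42) = 23/21.
E[U | V = 6] = (23/21) / (1/7) = 23/3.

23/3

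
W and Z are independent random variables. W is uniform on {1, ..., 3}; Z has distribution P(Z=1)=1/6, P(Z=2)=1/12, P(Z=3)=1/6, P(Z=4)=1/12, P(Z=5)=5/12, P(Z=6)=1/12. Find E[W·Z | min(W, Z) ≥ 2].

43/4

P(min(W, Z) ≥ 2) = 5/9.
Summing WZ·P(x,y) over outcomes with min(W, Z) ≥ 2 gives 215/36.
E[W·Z | min(W, Z) ≥ 2] = (215/36) / (5/9) = 43/4.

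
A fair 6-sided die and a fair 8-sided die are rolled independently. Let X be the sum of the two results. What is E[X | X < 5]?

P(X < 5) = 1/8.
Σ over the event: 2·1/48 + 3·1/24 + 4·1/16 = 5/12.
E[X | X < 5] = (5/12) / (1/8) = 10/3.

10/3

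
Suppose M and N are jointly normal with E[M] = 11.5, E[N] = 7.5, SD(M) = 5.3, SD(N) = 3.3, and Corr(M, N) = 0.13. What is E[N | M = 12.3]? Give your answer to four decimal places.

7.5648

For a bivariate normal, E[N | M=x] = μ_N + ρ·(σ_N/σ_M)·(x − μ_M).
E[N | M=12.3] = 7.5 + (0.13)·(3.3/5.3)·(12.3 − (11.5)) = 7.5 + (0.080943)·(0.8) = 7.5648.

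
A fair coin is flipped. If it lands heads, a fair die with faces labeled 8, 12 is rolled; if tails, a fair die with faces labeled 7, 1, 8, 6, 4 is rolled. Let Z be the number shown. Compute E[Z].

E[Z | heads] = (8+12)/2 = 10.
E[Z | tails] = (7+1+8+6+4)/5 = 26/5.
E[Z] = (1/2)·(10) + (1/2)·(26/5) = 38/5.

38/5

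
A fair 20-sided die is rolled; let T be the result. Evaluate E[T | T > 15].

Given T > 15, T is equally likely to be any of {16, 17, 18, 19, 20}.
E[T | T > 15] = (16 + 17 + 18 + 19 + 20) / 5 = 18.

18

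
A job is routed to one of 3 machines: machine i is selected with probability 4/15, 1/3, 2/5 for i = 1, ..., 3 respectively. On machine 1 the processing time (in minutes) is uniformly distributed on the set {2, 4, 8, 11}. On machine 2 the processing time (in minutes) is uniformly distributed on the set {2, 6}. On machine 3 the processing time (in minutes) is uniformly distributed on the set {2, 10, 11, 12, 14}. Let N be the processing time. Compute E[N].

173/25

E[N | machine 1] = (2+4+8+11)/4 = 25/4.
E[N | machine 2] = (2+6)/2 = 4.
E[N | machine 3] = (2+10+11+12+14)/5 = 49/5.
By the law of total expectation,
E[N] = (4/15)·(25/4) + (1/3)·(4) + (2/5)·(49/5) = 173/25.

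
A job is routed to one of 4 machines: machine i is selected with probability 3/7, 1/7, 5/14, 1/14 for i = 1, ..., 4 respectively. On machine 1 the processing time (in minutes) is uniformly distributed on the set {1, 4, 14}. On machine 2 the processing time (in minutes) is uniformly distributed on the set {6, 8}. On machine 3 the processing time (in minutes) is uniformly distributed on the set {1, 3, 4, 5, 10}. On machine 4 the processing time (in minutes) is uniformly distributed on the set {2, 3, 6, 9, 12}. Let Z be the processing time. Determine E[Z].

E[Z | machine 1] = (1+4+14)/3 = 19/3.
E[Z | machine 2] = (6+8)/2 = 7.
E[Z | machine 3] = (1+3+4+5+10)/5 = 23/5.
E[Z | machine 4] = (2+3+6+9+12)/5 = 32/5.
E[Z] = (3/7)·(19/3) + (1/7)·(7) + (5/14)·(23/5) + (1/14)·(32/5) = 407/70.

407/70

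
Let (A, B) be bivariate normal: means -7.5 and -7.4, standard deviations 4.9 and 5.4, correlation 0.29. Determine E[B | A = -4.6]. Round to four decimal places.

-6.4732

The regression of B on A has slope ρ·σ_B/σ_A and passes through (μ_A, μ_B).
E[B | A=-4.6] = -7.4 + (0.29)·(5.4/4.9)·(-4.6 − (-7.5)) = -7.4 + (0.31959)·(2.9) = -6.4732.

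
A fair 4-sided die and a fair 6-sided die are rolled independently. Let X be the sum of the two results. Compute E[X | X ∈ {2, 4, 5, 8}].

P(X ∈ {2, 4, 5, 8}) = 11/24.
Σ over the event: 2·1/24 + 4·1/8 + 5·1/6 + 8·1/8 = 29/12.
E[X | X ∈ {2, 4, 5, 8}] = (29/12) / (11/24) = 58/11.

58/11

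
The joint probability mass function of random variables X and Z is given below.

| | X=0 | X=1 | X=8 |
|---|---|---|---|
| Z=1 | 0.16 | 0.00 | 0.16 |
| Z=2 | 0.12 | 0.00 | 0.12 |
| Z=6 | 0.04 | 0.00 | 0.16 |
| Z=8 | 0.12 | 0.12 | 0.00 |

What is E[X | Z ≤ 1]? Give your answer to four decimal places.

4.0000

P(Z ≤ 1) = 0.32.
Σ X·P over the event = 0·(0.16) + 8·(0.16) = 1.28.
E[X | Z ≤ 1] = (1.28) / (0.32) = 4.0000.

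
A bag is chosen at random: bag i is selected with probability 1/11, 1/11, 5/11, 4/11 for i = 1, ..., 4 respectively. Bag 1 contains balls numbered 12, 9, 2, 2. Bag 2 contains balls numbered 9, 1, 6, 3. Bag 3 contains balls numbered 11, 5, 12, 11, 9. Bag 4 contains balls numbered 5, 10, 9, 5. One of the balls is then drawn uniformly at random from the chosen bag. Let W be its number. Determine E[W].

8

E[W | bag 1] = (12+9+2+2)/4 = 25/4.
E[W | bag 2] = (9+1+6+3)/4 = 19/4.
E[W | bag 3] = (11+5+12+11+9)/5 = 48/5.
E[W | bag 4] = (5+10+9+5)/4 = 29/4.
E[W] = (1/11)·(25/4) + (1/11)·(19/4) + (5/11)·(48/5) + (4/11)·(29/4) = 8.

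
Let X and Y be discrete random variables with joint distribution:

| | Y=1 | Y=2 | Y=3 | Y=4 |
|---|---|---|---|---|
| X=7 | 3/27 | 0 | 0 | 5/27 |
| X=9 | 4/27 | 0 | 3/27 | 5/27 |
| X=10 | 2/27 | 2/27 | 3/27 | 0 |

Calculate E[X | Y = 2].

P(Y = 2) = 2/27.
Σ X·P over the event = 10·(2/27) = 20/27.
E[X | Y = 2] = (20/27) / (2/27) = 10.

10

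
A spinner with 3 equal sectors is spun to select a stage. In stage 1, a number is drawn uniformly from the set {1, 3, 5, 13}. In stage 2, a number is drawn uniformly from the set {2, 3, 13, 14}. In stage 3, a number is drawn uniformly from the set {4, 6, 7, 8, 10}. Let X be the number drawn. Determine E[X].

E[X | stage 1] = (1+3+5+13)/4 = 11/2.
E[X | stage 2] = (2+3+13+14)/4 = 8.
E[X | stage 3] = (4+6+7+8+10)/5 = 7.
By the law of total expectation,
E[X] = (1/3)·(11/2) + (1/3)·(8) + (1/3)·(7) = 41/6.

41/6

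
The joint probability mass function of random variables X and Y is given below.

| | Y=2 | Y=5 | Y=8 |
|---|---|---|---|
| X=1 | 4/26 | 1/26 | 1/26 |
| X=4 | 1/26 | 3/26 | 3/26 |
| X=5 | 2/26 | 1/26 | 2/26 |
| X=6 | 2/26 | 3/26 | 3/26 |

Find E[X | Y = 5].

P(Y = 5) = 4/13.
Σ X·P over the event = 1·(1/26) + 4·(3/26) + 5·(1/26) + 6·(3/26) = 18/13.
E[X | Y = 5] = (18/13) / (4/13) = 9/2.

9/2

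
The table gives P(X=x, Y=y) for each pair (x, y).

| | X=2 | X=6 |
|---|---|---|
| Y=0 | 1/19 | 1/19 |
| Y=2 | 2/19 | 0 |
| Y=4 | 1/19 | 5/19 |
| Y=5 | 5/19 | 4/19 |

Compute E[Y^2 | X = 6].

18

P(X = 6) = 10/19.
Σ Y^2·P over the event = 0·(1/19) + 16·(5/19) + 25·(4/19) = 180/19.
E[Y^2 | X = 6] = (180/19) / (10/19) = 18.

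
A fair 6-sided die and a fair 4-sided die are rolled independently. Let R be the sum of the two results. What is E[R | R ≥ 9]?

P(R ≥ 9) = 1/8.
Σ over the event: 9·1/12 + 10·1/24 = 7/6.
E[R | R ≥ 9] = (7/6) / (1/8) = 28/3.

28/3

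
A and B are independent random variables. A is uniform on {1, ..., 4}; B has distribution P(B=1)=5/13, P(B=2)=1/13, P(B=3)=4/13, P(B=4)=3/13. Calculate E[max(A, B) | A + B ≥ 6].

34/9

P(A + B ≥ 6) = 9/26.
Summing max(A,B)·P(x,y) over outcomes with A + B ≥ 6 gives 17/13.
E[max(A, B) | A + B ≥ 6] = (17/13) / (9/26) = 34/9.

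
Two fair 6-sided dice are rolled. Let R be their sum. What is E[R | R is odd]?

P(R is odd) = 1/2.
Σ over the event: 3·1/18 + 5·1/9 + 7·1/6 + 9·1/9 + 11·1/18 = 7/2.
E[R | R is odd] = (7/2) / (1/2) = 7.

7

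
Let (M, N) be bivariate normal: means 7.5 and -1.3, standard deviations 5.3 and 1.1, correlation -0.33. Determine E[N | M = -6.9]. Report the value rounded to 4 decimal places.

For a bivariate normal, E[N | M=x] = μ_N + ρ·(σ_N/σ_M)·(x − μ_M).
E[N | M=-6.9] = -1.3 + (-0.33)·(1.1/5.3)·(-6.9 − (7.5)) = -1.3 + (-0.068491)·(-14.4) = -0.3137.

-0.3137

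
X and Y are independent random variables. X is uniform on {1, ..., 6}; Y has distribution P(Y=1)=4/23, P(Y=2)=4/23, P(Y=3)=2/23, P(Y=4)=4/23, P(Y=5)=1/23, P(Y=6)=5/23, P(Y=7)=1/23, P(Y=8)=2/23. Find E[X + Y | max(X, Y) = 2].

P(max(X, Y) = 2) = 2/23.
Summing (X+Y)·P(x,y) over outcomes with max(X, Y) = 2 gives 20/69.
E[X + Y | max(X, Y) = 2] = (20/69) / (2/23) = 10/3.

10/3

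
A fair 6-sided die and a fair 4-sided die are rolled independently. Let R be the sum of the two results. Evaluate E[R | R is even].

P(R is even) = 1/2.
Σ over the event: 2·1/24 + 4·1/8 + 6·1/6 + 8·1/8 + 10·1/24 = 3.
E[R | R is even] = (3) / (1/2) = 6.

6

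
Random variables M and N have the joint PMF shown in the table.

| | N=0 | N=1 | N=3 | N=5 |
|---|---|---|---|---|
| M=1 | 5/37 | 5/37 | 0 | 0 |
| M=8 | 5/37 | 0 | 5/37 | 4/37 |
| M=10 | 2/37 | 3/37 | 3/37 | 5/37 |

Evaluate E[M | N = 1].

35/8

P(N = 1) = 8/37.
Σ M·P over the event = 1·(5/37) + 10·(3/37) = 35/37.
E[M | N = 1] = (35/37) / (8/37) = 35/8.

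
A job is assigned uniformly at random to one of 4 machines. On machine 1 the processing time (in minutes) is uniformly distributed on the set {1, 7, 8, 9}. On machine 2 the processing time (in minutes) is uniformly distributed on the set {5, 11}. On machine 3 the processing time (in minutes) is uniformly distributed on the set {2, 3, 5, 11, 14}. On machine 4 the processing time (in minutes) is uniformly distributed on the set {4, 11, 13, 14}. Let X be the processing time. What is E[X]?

127/16

E[X | machine 1] = (1+7+8+9)/4 = 25/4.
E[X | machine 2] = (5+11)/2 = 8.
E[X | machine 3] = (2+3+5+11+14)/5 = 7.
E[X | machine 4] = (4+11+13+14)/4 = 21/2.
E[X] = (1/4)·(25/4) + (1/4)·(8) + (1/4)·(7) + (1/4)·(21/2) = 127/16.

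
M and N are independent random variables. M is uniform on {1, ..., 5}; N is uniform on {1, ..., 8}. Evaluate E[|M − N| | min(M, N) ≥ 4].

Outcomes with min(M, N) ≥ 4: (4,4), (4,5), (4,6), (4,7), (4,8), (5,4), (5,5), (5,6), (5,7), (5,8), each with probability 1/40.
E[|M − N| | min(M, N) ≥ 4] = (0 + 1 + 2 + 3 + 4 + 1 + 0 + 1 + 2 + 3) / 10 = 17/10.

17/10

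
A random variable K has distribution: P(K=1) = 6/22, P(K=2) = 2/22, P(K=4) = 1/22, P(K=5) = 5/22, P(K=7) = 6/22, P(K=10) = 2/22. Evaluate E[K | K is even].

P(K is even) = 5/22.
Σ over the event: 2·1/11 + 4·1/22 + 10·1/11 = 14/11.
E[K | K is even] = (14/11) / (5/22) = 28/5.

28/5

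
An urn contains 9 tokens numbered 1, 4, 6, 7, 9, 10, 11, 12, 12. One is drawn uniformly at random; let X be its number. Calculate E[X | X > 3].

71/8

P(X > 3) = 8/9.
Σ over the event: 4·1/9 + 6·1/9 + 7·1/9 + 9·1/9 + 10·1/9 + 11·1/9 + 12·2/9 = 71/9.
E[X | X > 3] = (71/9) / (8/9) = 71/8.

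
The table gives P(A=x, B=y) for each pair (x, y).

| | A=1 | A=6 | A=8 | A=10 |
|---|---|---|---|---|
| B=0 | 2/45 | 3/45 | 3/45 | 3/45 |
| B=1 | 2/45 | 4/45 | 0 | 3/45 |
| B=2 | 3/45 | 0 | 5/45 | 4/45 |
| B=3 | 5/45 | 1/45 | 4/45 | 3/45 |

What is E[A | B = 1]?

P(B = 1) = 1/5.
Σ A·P over the event = 1·(2/45) + 6·(4/45) + 10·(3/45) = 56/45.
E[A | B = 1] = (56/45) / (1/5) = 56/9.

56/9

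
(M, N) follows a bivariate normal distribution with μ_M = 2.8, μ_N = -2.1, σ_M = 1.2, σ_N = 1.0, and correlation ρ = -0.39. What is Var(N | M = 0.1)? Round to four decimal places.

For a bivariate normal, Var(N | M=x) = σ_N²(1 − ρ²).
Var(N | M=0.1) = (1.0)²·(1 − (-0.39)²) = 1·0.8479 = 0.8479.

0.8479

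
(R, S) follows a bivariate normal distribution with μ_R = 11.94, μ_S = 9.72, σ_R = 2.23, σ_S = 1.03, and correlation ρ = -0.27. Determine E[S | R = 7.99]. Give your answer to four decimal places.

10.2126

For a bivariate normal, E[S | R=x] = μ_S + ρ·(σ_S/σ_R)·(x − μ_R).
E[S | R=7.99] = 9.72 + (-0.27)·(1.03/2.23)·(7.99 − (11.94)) = 9.72 + (-0.12471)·(-3.95) = 10.2126.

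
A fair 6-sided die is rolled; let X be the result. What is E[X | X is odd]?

Given X is odd, X is equally likely to be any of {1, 3, 5}.
E[X | X is odd] = (1 + 3 + 5) / 3 = 3.

3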